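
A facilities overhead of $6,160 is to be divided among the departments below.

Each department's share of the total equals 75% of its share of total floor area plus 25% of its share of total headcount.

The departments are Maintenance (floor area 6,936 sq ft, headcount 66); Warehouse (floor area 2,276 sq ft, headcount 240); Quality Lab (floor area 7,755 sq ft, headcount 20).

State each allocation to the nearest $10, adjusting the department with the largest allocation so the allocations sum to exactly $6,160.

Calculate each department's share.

Maintenance: $2,200; Warehouse: $1,750; Quality Lab: $2,210

Floor area total 16,967; headcount total 326.
Combined weights (75% floor area + 25% headcount): Maintenance 0.3572; Warehouse 0.2847; Quality Lab 0.3581.
Raw shares: Maintenance 2,200.41; Warehouse 1,753.48; Quality Lab 2,206.11.
At nearest $10: Maintenance $2,200; Warehouse $1,750; Quality Lab $2,210. Sum = $6,160.
Sum already equals the total — no adjustment.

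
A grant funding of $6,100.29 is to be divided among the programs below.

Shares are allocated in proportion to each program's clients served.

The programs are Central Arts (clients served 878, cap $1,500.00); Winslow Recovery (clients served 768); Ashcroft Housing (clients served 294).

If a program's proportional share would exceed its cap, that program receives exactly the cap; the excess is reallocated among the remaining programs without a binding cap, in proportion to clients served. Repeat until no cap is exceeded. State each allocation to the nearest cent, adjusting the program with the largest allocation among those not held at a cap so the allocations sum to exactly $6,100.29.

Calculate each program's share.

Sum of clients served: 1,940.
Unconstrained shares: Central Arts 2,760.8529; Winslow Recovery 2,414.9602; Ashcroft Housing 924.4769.
Cap binds for Central Arts ($1,500.00); residual $4,600.29 reallocated over remaining clients served 1,062.
Shares after redistribution: Winslow Recovery 3,326.7634 → $3,326.76; Ashcroft Housing 1,273.5266 → $1,273.53.

Central Arts: $1,500.00 | Winslow Recovery: $3,326.76 | Ashcroft Housing: $1,273.53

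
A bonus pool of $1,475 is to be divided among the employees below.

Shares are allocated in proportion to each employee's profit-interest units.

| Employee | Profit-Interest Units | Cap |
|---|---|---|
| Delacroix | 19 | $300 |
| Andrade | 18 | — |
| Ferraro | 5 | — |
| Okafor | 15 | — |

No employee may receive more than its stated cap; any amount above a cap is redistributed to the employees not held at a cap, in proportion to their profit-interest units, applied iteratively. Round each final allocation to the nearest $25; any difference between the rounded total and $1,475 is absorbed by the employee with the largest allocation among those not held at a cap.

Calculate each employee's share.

Delacroix: $300; Andrade: $550; Ferraro: $150; Okafor: $475

Combined profit-interest units = 57.
Proportional shares (ignoring caps): Delacroix 491.67; Andrade 465.79; Ferraro 129.39; Okafor 388.16.
Held at cap: Delacroix ($300); residual $1,175 reallocated over remaining profit-interest units 38.
Remaining shares: Andrade 556.58 → $550; Ferraro 154.61 → $150; Okafor 463.82 → $475.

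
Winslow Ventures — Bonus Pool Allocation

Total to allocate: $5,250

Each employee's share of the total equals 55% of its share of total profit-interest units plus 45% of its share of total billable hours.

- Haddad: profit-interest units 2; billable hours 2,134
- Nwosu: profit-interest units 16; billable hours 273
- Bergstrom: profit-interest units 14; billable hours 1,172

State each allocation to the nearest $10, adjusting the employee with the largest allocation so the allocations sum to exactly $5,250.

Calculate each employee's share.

Haddad: $1,590 · Nwosu: $1,620 · Bergstrom: $2,040

Profit-interest units total 32; billable hours total 3,579.
Composite weights (55% profit-interest units + 45% billable hours): Haddad 0.3027; Nwosu 0.3093; Bergstrom 0.3880.
Unrounded shares: Haddad 1,589.12; Nwosu 1,623.96; Bergstrom 2,036.92.
Rounded to nearest $10: Haddad $1,590; Nwosu $1,620; Bergstrom $2,040. Sum = $5,250.
Sum already equals the total — no adjustment.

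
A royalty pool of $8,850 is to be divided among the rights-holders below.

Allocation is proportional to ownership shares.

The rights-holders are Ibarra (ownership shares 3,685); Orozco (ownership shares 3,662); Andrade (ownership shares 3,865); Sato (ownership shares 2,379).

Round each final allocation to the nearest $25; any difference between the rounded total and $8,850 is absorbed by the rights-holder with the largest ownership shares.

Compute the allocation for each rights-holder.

Ownership shares total: 3,685 + 3,662 + 3,865 + 2,379 = 13,591.
Raw shares: Ibarra 2,399.55; Orozco 2,384.57; Andrade 2,516.76; Sato 1,549.12.
At nearest $25: Ibarra $2,400; Orozco $2,375; Andrade $2,525; Sato $1,550. Sum = $8,850.
No rounding difference to absorb.

Ibarra: $2,400 | Orozco: $2,375 | Andrade: $2,525 | Sato: $1,550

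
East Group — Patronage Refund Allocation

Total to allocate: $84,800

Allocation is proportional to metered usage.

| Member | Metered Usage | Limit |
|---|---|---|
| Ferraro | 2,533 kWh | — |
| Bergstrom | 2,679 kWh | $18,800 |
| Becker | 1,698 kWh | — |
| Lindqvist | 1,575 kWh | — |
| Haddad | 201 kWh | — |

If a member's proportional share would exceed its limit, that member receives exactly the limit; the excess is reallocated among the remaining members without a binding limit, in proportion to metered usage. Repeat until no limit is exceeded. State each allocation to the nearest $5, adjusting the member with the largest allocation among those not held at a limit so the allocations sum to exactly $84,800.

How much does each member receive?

Combined metered usage = 8,686.
Pro-rata shares before constraints: Ferraro 24,729.27; Bergstrom 26,154.64; Becker 16,577.30; Lindqvist 15,376.47; Haddad 1,962.33.
Cap binds for Bergstrom ($18,800); balance $66,000 reallocated over remaining metered usage 6,007.
Remaining shares: Ferraro 27,830.53 → $27,830; Becker 18,656.23 → $18,655; Lindqvist 17,304.81 → $17,305; Haddad 2,208.42 → $2,210.

Ferraro: $27,830 | Bergstrom: $18,800 | Becker: $18,655 | Lindqvist: $17,305 | Haddad: $2,210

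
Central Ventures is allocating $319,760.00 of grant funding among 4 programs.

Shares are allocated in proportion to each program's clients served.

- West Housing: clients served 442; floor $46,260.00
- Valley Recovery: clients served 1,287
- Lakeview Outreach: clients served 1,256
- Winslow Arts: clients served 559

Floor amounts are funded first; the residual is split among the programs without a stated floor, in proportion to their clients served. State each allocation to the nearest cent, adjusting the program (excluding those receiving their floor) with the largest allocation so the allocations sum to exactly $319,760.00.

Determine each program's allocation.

West Housing: $46,260.00; Valley Recovery: $113,473.40; Lakeview Outreach: $110,740.17; Winslow Arts: $49,286.43

Minimums first: West Housing $46,260.00. Balance $273,500.00.
Balance split over remaining clients served 3,102: Valley Recovery 113,473.4043 → $113,473.40; Lakeview Outreach 110,740.1676 → $110,740.17; Winslow Arts 49,286.4281 → $49,286.43.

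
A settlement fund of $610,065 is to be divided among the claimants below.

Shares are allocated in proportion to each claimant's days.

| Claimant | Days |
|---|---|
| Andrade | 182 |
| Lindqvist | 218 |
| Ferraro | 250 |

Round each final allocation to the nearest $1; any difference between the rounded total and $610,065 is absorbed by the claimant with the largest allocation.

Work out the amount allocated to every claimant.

Andrade: $170,818 · Lindqvist: $204,606 · Ferraro: $234,641

Combined days = 650.
Proportional shares: Andrade 182/650 × $610,065 = 170,818.20; Lindqvist 218/650 × $610,065 = 204,606.42; Ferraro 250/650 × $610,065 = 234,640.38.
Rounded to nearest $1: Andrade $170,818; Lindqvist $204,606; Ferraro $234,640. Sum = $610,064.
Difference $610,065 − $610,064 = +$1 applied to largest allocation (Ferraro): Ferraro becomes $234,641.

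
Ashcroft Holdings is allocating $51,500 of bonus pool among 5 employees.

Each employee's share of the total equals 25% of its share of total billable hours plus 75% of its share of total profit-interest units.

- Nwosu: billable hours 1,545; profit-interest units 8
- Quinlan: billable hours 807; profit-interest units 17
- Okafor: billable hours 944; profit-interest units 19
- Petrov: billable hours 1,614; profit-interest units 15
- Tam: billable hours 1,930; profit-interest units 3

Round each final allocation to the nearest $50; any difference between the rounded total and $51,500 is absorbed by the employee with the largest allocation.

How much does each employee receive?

Totals — billable hours 6,840, profit-interest units 62.
Composite weights (25% billable hours + 75% profit-interest units): Nwosu 0.1532; Quinlan 0.2351; Okafor 0.2643; Petrov 0.2404; Tam 0.1068.
Unrounded shares: Nwosu 7,892.04; Quinlan 12,109.75; Okafor 13,613.59; Petrov 12,382.81; Tam 5,501.81.
After rounding ($50): Nwosu $7,900; Quinlan $12,100; Okafor $13,600; Petrov $12,400; Tam $5,500. Sum = $51,500.
Rounded total matches; no reconciliation needed.

Nwosu: $7,900; Quinlan: $12,100; Okafor: $13,600; Petrov: $12,400; Tam: $5,500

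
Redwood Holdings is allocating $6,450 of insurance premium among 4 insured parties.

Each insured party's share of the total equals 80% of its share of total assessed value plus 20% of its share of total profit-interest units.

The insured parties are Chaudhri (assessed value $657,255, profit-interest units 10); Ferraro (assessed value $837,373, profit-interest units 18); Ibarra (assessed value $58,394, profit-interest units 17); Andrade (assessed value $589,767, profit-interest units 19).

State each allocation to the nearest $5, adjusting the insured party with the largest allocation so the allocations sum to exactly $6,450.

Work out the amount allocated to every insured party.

Assessed value total 2,142,789; profit-interest units total 64.
Blended shares (80% assessed value + 20% profit-interest units): Chaudhri 0.2766; Ferraro 0.3689; Ibarra 0.0749; Andrade 0.2796.
Pro-rata amounts: Chaudhri 1,784.28; Ferraro 2,379.27; Ibarra 483.27; Andrade 1,803.17.
At nearest $5: Chaudhri $1,785; Ferraro $2,380; Ibarra $485; Andrade $1,805. Sum = $6,455.
Difference $6,450 − $6,455 = −$5 applied to largest allocation (Ferraro): Ferraro becomes $2,375.

Chaudhri: $1,785; Ferraro: $2,375; Ibarra: $485; Andrade: $1,805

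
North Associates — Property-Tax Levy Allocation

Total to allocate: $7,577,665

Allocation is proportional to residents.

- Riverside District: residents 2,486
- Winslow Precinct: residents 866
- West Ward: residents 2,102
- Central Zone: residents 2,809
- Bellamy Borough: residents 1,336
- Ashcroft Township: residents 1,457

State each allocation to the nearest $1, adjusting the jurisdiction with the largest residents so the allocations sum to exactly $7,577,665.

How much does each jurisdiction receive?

Riverside District: $1,703,878; Winslow Precinct: $593,547; West Ward: $1,440,688; Central Zone: $1,925,260; Bellamy Borough: $915,680; Ashcroft Township: $998,612

Total residents = 11,056.
Unrounded shares: Riverside District 2,486/11,056 × $7,577,665 = 1,703,878.00; Winslow Precinct 866/11,056 × $7,577,665 = 593,547.20; West Ward 2,102/11,056 × $7,577,665 = 1,440,688.48; Central Zone 2,809/11,056 × $7,577,665 = 1,925,258.77; Bellamy Borough 1,336/11,056 × $7,577,665 = 915,680.21; Ashcroft Township 1,457/11,056 × $7,577,665 = 998,612.33.
At nearest $1: Riverside District $1,703,878; Winslow Precinct $593,547; West Ward $1,440,688; Central Zone $1,925,259; Bellamy Borough $915,680; Ashcroft Township $998,612. Sum = $7,577,664.
Difference $7,577,665 − $7,577,664 = +$1 applied to largest residents (Central Zone): Central Zone becomes $1,925,260.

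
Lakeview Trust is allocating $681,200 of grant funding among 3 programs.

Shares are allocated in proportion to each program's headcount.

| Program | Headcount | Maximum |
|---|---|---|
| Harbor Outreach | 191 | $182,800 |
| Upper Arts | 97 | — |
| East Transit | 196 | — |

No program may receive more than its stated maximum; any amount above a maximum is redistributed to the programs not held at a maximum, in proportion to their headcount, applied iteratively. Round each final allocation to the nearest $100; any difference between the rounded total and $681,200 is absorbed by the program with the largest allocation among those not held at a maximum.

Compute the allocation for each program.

Combined headcount = 484.
Proportional shares (ignoring caps): Harbor Outreach 268,820.66; Upper Arts 136,521.49; East Transit 275,857.85.
Capped: Harbor Outreach ($182,800); balance $498,400 reallocated over remaining headcount 293.
Redistributed shares: Upper Arts 164,999.32 → $165,000; East Transit 333,400.68 → $333,400.

Harbor Outreach: $182,800 · Upper Arts: $165,000 · East Transit: $333,400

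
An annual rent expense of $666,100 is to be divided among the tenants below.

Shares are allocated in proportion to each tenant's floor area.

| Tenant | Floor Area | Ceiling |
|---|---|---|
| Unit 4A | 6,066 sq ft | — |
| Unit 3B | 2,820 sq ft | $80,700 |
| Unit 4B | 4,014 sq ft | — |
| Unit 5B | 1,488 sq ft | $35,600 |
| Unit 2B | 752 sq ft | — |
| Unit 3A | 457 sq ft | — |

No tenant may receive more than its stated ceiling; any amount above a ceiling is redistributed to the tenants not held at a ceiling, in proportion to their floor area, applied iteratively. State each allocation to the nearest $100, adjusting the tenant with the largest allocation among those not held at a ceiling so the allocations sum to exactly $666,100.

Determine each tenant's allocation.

Unit 4A: $295,400; Unit 3B: $80,700; Unit 4B: $195,500; Unit 5B: $35,600; Unit 2B: $36,600; Unit 3A: $22,300

Floor area total: 15,597.
Unconstrained shares: Unit 4A 259,060.24; Unit 3B 120,433.54; Unit 4B 171,425.62; Unit 5B 63,547.91; Unit 2B 32,115.61; Unit 3A 19,517.07.
Cap binds for Unit 3B ($80,700), Unit 5B ($35,600); remaining pool $549,800 reallocated over remaining floor area 11,289.
Remaining shares: Unit 4A 295,428.01 → $295,400; Unit 4B 195,490.94 → $195,500; Unit 2B 36,624.11 → $36,600; Unit 3A 22,256.94 → $22,300.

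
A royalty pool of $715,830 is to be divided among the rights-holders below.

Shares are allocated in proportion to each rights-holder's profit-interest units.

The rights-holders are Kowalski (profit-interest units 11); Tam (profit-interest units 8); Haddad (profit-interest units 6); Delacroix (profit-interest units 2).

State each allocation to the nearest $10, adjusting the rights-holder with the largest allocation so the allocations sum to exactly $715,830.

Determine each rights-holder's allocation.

Total profit-interest units = 27.
Proportional shares: Kowalski 11/27 × $715,830 = 291,634.44; Tam 8/27 × $715,830 = 212,097.78; Haddad 6/27 × $715,830 = 159,073.33; Delacroix 2/27 × $715,830 = 53,024.44.
At nearest $10: Kowalski $291,630; Tam $212,100; Haddad $159,070; Delacroix $53,020. Sum = $715,820.
Difference $715,830 − $715,820 = +$10 applied to largest allocation (Kowalski): Kowalski becomes $291,640.

Kowalski: $291,640 · Tam: $212,100 · Haddad: $159,070 · Delacroix: $53,020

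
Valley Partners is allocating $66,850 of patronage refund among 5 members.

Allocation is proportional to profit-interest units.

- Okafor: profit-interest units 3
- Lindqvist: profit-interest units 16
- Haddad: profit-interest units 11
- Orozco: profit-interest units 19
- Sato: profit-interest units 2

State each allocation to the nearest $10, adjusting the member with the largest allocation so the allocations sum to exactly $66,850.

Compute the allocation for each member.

Okafor: $3,930 · Lindqvist: $20,970 · Haddad: $14,420 · Orozco: $24,910 · Sato: $2,620

Sum of profit-interest units: 51.
Unrounded shares: Okafor 3/51 × $66,850 = 3,932.35; Lindqvist 16/51 × $66,850 = 20,972.55; Haddad 11/51 × $66,850 = 14,418.63; Orozco 19/51 × $66,850 = 24,904.90; Sato 2/51 × $66,850 = 2,621.57.
After rounding ($10): Okafor $3,930; Lindqvist $20,970; Haddad $14,420; Orozco $24,900; Sato $2,620. Sum = $66,840.
Difference $66,850 − $66,840 = +$10 applied to largest allocation (Orozco): Orozco becomes $24,910.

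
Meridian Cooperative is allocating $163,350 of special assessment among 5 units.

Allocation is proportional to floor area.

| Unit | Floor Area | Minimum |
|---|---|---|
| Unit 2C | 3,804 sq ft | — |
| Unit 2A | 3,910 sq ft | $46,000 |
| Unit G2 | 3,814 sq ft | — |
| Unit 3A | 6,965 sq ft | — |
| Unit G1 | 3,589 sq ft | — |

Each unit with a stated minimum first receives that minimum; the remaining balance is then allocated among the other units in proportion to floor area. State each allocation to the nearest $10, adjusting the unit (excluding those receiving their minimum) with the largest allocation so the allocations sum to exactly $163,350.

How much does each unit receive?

Guaranteed amounts: Unit 2A $46,000. Balance $117,350.
Balance split over remaining floor area 18,172: Unit 2C 24,565.23 → $24,570; Unit G2 24,629.81 → $24,630; Unit 3A 44,978.14 → $44,980; Unit G1 23,176.82 → $23,180.
Rounding difference −$10 applied to Unit 3A → $44,970.

Unit 2C: $24,570 · Unit 2A: $46,000 · Unit G2: $24,630 · Unit 3A: $44,970 · Unit G1: $23,180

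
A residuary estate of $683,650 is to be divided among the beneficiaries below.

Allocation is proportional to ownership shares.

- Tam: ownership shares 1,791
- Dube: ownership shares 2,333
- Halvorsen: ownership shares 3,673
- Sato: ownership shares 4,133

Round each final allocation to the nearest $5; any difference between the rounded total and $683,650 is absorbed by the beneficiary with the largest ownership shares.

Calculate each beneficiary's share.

Tam: $102,635 · Dube: $133,695 · Halvorsen: $210,480 · Sato: $236,840

Ownership shares total: 1,791 + 2,333 + 3,673 + 4,133 = 11,930.
Pro-rata amounts: Tam 102,633.46; Dube 133,692.83; Halvorsen 210,481.68; Sato 236,842.03.
Rounded to nearest $5: Tam $102,635; Dube $133,695; Halvorsen $210,480; Sato $236,840. Sum = $683,650.
No rounding difference to absorb.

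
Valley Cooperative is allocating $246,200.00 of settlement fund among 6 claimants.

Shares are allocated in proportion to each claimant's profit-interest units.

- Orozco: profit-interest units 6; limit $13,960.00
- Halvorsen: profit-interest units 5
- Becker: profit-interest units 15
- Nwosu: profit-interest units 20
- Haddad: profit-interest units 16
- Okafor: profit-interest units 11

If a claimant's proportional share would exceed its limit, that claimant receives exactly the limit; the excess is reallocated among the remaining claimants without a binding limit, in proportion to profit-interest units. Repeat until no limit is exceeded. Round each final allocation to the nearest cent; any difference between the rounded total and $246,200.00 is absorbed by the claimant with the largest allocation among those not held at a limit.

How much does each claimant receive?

Combined profit-interest units = 73.
Proportional shares (ignoring caps): Orozco 20,235.6164; Halvorsen 16,863.0137; Becker 50,589.0411; Nwosu 67,452.0548; Haddad 53,961.6438; Okafor 37,098.6301.
Cap binds for Orozco ($13,960.00); balance $232,240.00 reallocated over remaining profit-interest units 67.
Shares after redistribution: Halvorsen 17,331.3433 → $17,331.34; Becker 51,994.0299 → $51,994.03; Nwosu 69,325.3731 → $69,325.37; Haddad 55,460.2985 → $55,460.30; Okafor 38,128.9552 → $38,128.96.

Orozco: $13,960.00; Halvorsen: $17,331.34; Becker: $51,994.03; Nwosu: $69,325.37; Haddad: $55,460.30; Okafor: $38,128.96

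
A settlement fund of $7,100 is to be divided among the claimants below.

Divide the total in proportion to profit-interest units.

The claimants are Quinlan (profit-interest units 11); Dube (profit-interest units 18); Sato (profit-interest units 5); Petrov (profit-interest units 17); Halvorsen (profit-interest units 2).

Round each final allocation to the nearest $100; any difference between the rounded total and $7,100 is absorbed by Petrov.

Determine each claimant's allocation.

Quinlan: $1,500 · Dube: $2,400 · Sato: $700 · Petrov: $2,200 · Halvorsen: $300

Combined profit-interest units = 53.
Pro-rata amounts: Quinlan 11/53 × $7,100 = 1,473.58; Dube 18/53 × $7,100 = 2,411.32; Sato 5/53 × $7,100 = 669.81; Petrov 17/53 × $7,100 = 2,277.36; Halvorsen 2/53 × $7,100 = 267.92.
After rounding ($100): Quinlan $1,500; Dube $2,400; Sato $700; Petrov $2,300; Halvorsen $300. Sum = $7,200.
Difference $7,100 − $7,200 = −$100 applied to Petrov: Petrov becomes $2,200.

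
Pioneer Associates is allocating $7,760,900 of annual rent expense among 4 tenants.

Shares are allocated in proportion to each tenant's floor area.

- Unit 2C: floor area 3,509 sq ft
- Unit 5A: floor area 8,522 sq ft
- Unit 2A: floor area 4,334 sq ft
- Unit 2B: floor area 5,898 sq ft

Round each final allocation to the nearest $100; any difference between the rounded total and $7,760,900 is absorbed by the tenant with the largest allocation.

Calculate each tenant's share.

Combined floor area = 22,263.
Pro-rata amounts: Unit 2C 3,509/22,263 × $7,760,900 = 1,223,240.27; Unit 5A 8,522/22,263 × $7,760,900 = 2,970,776.17; Unit 2A 4,334/22,263 × $7,760,900 = 1,510,835.94; Unit 2B 5,898/22,263 × $7,760,900 = 2,056,047.62.
At nearest $100: Unit 2C $1,223,200; Unit 5A $2,970,800; Unit 2A $1,510,800; Unit 2B $2,056,000. Sum = $7,760,800.
Difference $7,760,900 − $7,760,800 = +$100 applied to largest allocation (Unit 5A): Unit 5A becomes $2,970,900.

Unit 2C: $1,223,200 | Unit 5A: $2,970,900 | Unit 2A: $1,510,800 | Unit 2B: $2,056,000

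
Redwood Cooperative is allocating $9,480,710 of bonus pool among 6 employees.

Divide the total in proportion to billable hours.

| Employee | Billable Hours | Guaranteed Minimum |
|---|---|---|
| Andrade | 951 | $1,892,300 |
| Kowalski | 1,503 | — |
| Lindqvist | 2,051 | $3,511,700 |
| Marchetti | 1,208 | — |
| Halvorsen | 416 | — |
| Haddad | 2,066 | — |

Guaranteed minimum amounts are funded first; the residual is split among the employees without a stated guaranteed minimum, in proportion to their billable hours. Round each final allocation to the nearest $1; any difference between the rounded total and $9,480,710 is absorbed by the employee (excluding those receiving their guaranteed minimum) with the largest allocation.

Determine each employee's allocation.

Andrade: $1,892,300 | Kowalski: $1,179,914 | Lindqvist: $3,511,700 | Marchetti: $948,328 | Halvorsen: $326,576 | Haddad: $1,621,892

Guaranteed amounts: Andrade $1,892,300; Lindqvist $3,511,700. Remaining pool $4,076,710.
Remaining pool split over remaining billable hours 5,193: Kowalski 1,179,914.33 → $1,179,914; Marchetti 948,327.69 → $948,328; Halvorsen 326,576.42 → $326,576; Haddad 1,621,891.56 → $1,621,892.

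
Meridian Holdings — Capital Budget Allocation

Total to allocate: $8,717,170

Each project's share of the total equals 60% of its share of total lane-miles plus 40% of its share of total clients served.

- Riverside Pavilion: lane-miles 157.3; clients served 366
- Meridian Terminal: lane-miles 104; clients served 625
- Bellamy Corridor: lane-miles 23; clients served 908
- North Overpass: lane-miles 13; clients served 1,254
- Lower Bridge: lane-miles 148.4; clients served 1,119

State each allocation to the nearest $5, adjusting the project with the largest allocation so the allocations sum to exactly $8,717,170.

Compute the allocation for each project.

Riverside Pavilion: $2,144,655 · Meridian Terminal: $1,730,575 · Bellamy Corridor: $1,011,030 · North Overpass: $1,176,090 · Lower Bridge: $2,654,820

Totals — lane-miles 445.7, clients served 4,272.
Blended shares (60% lane-miles + 40% clients served): Riverside Pavilion 0.2460; Meridian Terminal 0.1985; Bellamy Corridor 0.1160; North Overpass 0.1349; Lower Bridge 0.3046.
Raw shares: Riverside Pavilion 2,144,654.39; Meridian Terminal 1,730,576.93; Bellamy Corridor 1,011,028.34; North Overpass 1,176,088.25; Lower Bridge 2,654,822.10.
After rounding ($5): Riverside Pavilion $2,144,655; Meridian Terminal $1,730,575; Bellamy Corridor $1,011,030; North Overpass $1,176,090; Lower Bridge $2,654,820. Sum = $8,717,170.
Rounded total matches; no reconciliation needed.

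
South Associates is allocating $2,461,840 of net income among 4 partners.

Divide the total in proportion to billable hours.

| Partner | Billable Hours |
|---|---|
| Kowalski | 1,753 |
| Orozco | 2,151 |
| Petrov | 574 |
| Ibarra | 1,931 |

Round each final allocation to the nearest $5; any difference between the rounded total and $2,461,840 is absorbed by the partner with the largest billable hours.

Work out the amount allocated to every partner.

Total billable hours = 6,409.
Unrounded shares: Kowalski 1,753/6,409 × $2,461,840 = 673,366.44; Orozco 2,151/6,409 × $2,461,840 = 826,247.13; Petrov 574/6,409 × $2,461,840 = 220,486.22; Ibarra 1,931/6,409 × $2,461,840 = 741,740.22.
After rounding ($5): Kowalski $673,365; Orozco $826,245; Petrov $220,485; Ibarra $741,740. Sum = $2,461,835.
Difference $2,461,840 − $2,461,835 = +$5 applied to largest billable hours (Orozco): Orozco becomes $826,250.

Kowalski: $673,365 · Orozco: $826,250 · Petrov: $220,485 · Ibarra: $741,740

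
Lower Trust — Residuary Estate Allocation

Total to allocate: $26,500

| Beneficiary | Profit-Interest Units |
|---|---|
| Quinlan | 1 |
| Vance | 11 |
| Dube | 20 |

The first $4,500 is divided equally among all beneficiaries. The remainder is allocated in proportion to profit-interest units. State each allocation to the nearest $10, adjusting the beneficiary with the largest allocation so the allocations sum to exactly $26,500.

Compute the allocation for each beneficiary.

Quinlan: $2,190 | Vance: $9,060 | Dube: $15,250

Equal tier: $4,500 ÷ 3 = $1,500 apiece.
Remainder $22,000 by profit-interest units (total 32): Quinlan 687.50 → $690; Vance 7,562.50 → $7,560; Dube 13,750.00 → $13,750.
Totals: Quinlan $1,500 + $690 = $2,190; Vance $1,500 + $7,560 = $9,060; Dube $1,500 + $13,750 = $15,250.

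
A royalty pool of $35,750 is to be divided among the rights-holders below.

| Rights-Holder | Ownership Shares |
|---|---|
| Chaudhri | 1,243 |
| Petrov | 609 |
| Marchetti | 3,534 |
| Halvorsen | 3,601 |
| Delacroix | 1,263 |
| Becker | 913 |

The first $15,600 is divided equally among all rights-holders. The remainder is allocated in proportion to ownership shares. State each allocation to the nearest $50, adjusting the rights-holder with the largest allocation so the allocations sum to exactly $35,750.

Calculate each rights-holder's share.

$15,600 shared equally gives $2,600 per rights-holder.
Remainder $20,150 by ownership shares (total 11,163): Chaudhri 2,243.70 → $2,250; Petrov 1,099.29 → $1,100; Marchetti 6,379.12 → $6,400; Halvorsen 6,500.06 → $6,500; Delacroix 2,279.80 → $2,300; Becker 1,648.03 → $1,650.
Rounding difference −$50 on remainder applied to Halvorsen.
Totals: Chaudhri $2,600 + $2,250 = $4,850; Petrov $2,600 + $1,100 = $3,700; Marchetti $2,600 + $6,400 = $9,000; Halvorsen $2,600 + $6,450 = $9,050; Delacroix $2,600 + $2,300 = $4,900; Becker $2,600 + $1,650 = $4,250.

Chaudhri: $4,850 · Petrov: $3,700 · Marchetti: $9,000 · Halvorsen: $9,050 · Delacroix: $4,900 · Becker: $4,250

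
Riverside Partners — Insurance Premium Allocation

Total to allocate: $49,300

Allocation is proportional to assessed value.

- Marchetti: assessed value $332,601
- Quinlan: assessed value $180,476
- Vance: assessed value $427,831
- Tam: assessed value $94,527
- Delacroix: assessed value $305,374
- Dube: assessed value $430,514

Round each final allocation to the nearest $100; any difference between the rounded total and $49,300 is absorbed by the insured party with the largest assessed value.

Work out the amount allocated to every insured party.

Combined assessed value = 332,601 + 180,476 + 427,831 + 94,527 + 305,374 + 430,514 = 1,771,323.
Unrounded shares: Marchetti 9,257.05; Quinlan 5,023.06; Vance 11,907.52; Tam 2,630.90; Delacroix 8,499.26; Dube 11,982.20.
After rounding ($100): Marchetti $9,300; Quinlan $5,000; Vance $11,900; Tam $2,600; Delacroix $8,500; Dube $12,000. Sum = $49,300.
Sum already equals the total — no adjustment.

Marchetti: $9,300 · Quinlan: $5,000 · Vance: $11,900 · Tam: $2,600 · Delacroix: $8,500 · Dube: $12,000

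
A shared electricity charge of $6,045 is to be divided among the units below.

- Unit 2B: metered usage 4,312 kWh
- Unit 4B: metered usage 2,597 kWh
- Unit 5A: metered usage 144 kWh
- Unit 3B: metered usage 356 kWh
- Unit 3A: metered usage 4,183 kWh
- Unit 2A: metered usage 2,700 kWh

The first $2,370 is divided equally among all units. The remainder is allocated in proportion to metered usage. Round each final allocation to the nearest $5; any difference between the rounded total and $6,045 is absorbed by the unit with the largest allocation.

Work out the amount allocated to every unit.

First tranche $2,370 split equally: $395 each.
Remainder $3,675 by metered usage (total 14,292): Unit 2B 1,108.77 → $1,110; Unit 4B 667.78 → $670; Unit 5A 37.03 → $35; Unit 3B 91.54 → $90; Unit 3A 1,075.60 → $1,075; Unit 2A 694.27 → $695.
Totals: Unit 2B $395 + $1,110 = $1,505; Unit 4B $395 + $670 = $1,065; Unit 5A $395 + $35 = $430; Unit 3B $395 + $90 = $485; Unit 3A $395 + $1,075 = $1,470; Unit 2A $395 + $695 = $1,090.

Unit 2B: $1,505 · Unit 4B: $1,065 · Unit 5A: $430 · Unit 3B: $485 · Unit 3A: $1,470 · Unit 2A: $1,090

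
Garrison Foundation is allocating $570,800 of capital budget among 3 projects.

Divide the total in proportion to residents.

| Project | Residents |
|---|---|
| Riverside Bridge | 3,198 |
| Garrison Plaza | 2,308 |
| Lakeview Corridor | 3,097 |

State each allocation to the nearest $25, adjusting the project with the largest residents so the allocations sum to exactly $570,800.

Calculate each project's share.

Combined residents = 8,603.
Pro-rata amounts: Riverside Bridge 3,198/8,603 × $570,800 = 212,183.94; Garrison Plaza 2,308/8,603 × $570,800 = 153,133.37; Lakeview Corridor 3,097/8,603 × $570,800 = 205,482.69.
Rounded to nearest $25: Riverside Bridge $212,175; Garrison Plaza $153,125; Lakeview Corridor $205,475. Sum = $570,775.
Difference $570,800 − $570,775 = +$25 applied to largest residents (Riverside Bridge): Riverside Bridge becomes $212,200.

Riverside Bridge: $212,200 · Garrison Plaza: $153,125 · Lakeview Corridor: $205,475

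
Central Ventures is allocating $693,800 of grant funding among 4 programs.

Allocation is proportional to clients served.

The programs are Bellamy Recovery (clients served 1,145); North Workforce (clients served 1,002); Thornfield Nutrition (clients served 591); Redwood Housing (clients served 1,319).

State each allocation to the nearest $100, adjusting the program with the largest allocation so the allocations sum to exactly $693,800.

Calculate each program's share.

Bellamy Recovery: $195,800; North Workforce: $171,400; Thornfield Nutrition: $101,100; Redwood Housing: $225,500

Combined clients served = 4,057.
Unrounded shares: Bellamy Recovery 1,145/4,057 × $693,800 = 195,809.96; North Workforce 1,002/4,057 × $693,800 = 171,355.09; Thornfield Nutrition 591/4,057 × $693,800 = 101,068.72; Redwood Housing 1,319/4,057 × $693,800 = 225,566.23.
After rounding ($100): Bellamy Recovery $195,800; North Workforce $171,400; Thornfield Nutrition $101,100; Redwood Housing $225,600. Sum = $693,900.
Difference $693,800 − $693,900 = −$100 applied to largest allocation (Redwood Housing): Redwood Housing becomes $225,500.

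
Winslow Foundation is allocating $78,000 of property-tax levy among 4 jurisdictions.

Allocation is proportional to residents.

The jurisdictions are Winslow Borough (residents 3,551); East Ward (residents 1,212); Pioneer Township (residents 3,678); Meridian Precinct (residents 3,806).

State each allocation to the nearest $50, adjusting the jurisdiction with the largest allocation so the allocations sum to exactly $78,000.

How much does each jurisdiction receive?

Winslow Borough: $22,600; East Ward: $7,700; Pioneer Township: $23,400; Meridian Precinct: $24,300

Sum of residents: 12,247.
Pro-rata amounts: Winslow Borough 3,551/12,247 × $78,000 = 22,615.99; East Ward 1,212/12,247 × $78,000 = 7,719.11; Pioneer Township 3,678/12,247 × $78,000 = 23,424.84; Meridian Precinct 3,806/12,247 × $78,000 = 24,240.06.
Rounded to nearest $50: Winslow Borough $22,600; East Ward $7,700; Pioneer Township $23,400; Meridian Precinct $24,250. Sum = $77,950.
Difference $78,000 − $77,950 = +$50 applied to largest allocation (Meridian Precinct): Meridian Precinct becomes $24,300.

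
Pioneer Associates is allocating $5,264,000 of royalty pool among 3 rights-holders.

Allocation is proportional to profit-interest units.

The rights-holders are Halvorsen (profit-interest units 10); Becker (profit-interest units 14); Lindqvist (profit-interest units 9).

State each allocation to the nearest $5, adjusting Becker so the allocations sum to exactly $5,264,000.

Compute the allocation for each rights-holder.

Halvorsen: $1,595,150 | Becker: $2,233,215 | Lindqvist: $1,435,635

Combined profit-interest units = 33.
Proportional shares: Halvorsen 10/33 × $5,264,000 = 1,595,151.52; Becker 14/33 × $5,264,000 = 2,233,212.12; Lindqvist 9/33 × $5,264,000 = 1,435,636.36.
After rounding ($5): Halvorsen $1,595,150; Becker $2,233,210; Lindqvist $1,435,635. Sum = $5,263,995.
Difference $5,264,000 − $5,263,995 = +$5 applied to Becker: Becker becomes $2,233,215.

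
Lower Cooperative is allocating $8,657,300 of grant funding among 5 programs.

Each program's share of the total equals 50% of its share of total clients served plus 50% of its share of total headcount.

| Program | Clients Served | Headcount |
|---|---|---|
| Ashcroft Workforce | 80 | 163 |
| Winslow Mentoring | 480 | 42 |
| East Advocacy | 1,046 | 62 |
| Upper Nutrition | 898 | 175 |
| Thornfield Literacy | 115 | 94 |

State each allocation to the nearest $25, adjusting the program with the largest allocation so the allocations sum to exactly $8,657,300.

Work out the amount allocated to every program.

Totals — clients served 2,619, headcount 536.
Blended shares (50% clients served + 50% headcount): Ashcroft Workforce 0.1673; Winslow Mentoring 0.1308; East Advocacy 0.2575; Upper Nutrition 0.3347; Thornfield Literacy 0.1096.
Raw shares: Ashcroft Workforce 1,448,584.83; Winslow Mentoring 1,132,523.18; East Advocacy 2,229,517.59; Upper Nutrition 2,897,474.94; Thornfield Literacy 949,199.46.
Rounded to nearest $25: Ashcroft Workforce $1,448,575; Winslow Mentoring $1,132,525; East Advocacy $2,229,525; Upper Nutrition $2,897,475; Thornfield Literacy $949,200. Sum = $8,657,300.
Sum already equals the total — no adjustment.

Ashcroft Workforce: $1,448,575 · Winslow Mentoring: $1,132,525 · East Advocacy: $2,229,525 · Upper Nutrition: $2,897,475 · Thornfield Literacy: $949,200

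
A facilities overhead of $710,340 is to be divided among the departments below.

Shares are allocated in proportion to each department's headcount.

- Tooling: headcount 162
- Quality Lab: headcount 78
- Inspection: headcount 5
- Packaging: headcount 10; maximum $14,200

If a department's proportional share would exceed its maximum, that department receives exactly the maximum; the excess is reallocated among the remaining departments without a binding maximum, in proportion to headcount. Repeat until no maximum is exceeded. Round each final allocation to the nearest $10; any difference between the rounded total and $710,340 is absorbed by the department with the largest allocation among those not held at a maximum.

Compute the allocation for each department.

Tooling: $460,300 | Quality Lab: $221,630 | Inspection: $14,210 | Packaging: $14,200

Sum of headcount: 255.
Proportional shares (ignoring caps): Tooling 451,274.82; Quality Lab 217,280.47; Inspection 13,928.24; Packaging 27,856.47.
Cap binds for Packaging ($14,200); balance $696,140 reallocated over remaining headcount 245.
Remaining shares: Tooling 460,304.82 → $460,300; Quality Lab 221,628.24 → $221,630; Inspection 14,206.94 → $14,210.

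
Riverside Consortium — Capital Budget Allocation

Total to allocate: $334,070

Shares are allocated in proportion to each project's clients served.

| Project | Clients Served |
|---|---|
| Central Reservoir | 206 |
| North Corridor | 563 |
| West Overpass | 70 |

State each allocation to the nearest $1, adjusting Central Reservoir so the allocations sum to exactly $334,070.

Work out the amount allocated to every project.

Combined clients served = 839.
Unrounded shares: Central Reservoir 206/839 × $334,070 = 82,024.34; North Corridor 563/839 × $334,070 = 224,173.31; West Overpass 70/839 × $334,070 = 27,872.35.
At nearest $1: Central Reservoir $82,024; North Corridor $224,173; West Overpass $27,872. Sum = $334,069.
Difference $334,070 − $334,069 = +$1 applied to Central Reservoir: Central Reservoir becomes $82,025.

Central Reservoir: $82,025 | North Corridor: $224,173 | West Overpass: $27,872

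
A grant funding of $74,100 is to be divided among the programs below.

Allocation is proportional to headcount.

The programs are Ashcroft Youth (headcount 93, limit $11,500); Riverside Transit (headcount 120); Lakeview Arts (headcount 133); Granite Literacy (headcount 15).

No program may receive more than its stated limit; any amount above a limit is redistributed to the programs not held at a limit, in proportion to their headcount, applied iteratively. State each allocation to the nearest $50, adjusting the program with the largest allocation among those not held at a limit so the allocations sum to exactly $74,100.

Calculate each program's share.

Ashcroft Youth: $11,500; Riverside Transit: $28,050; Lakeview Arts: $31,050; Granite Literacy: $3,500

Total headcount = 361.
Proportional shares (ignoring caps): Ashcroft Youth 19,089.47; Riverside Transit 24,631.58; Lakeview Arts 27,300.00; Granite Literacy 3,078.95.
Capped: Ashcroft Youth ($11,500); residual $62,600 reallocated over remaining headcount 268.
Remaining shares: Riverside Transit 28,029.85 → $28,050; Lakeview Arts 31,066.42 → $31,050; Granite Literacy 3,503.73 → $3,500.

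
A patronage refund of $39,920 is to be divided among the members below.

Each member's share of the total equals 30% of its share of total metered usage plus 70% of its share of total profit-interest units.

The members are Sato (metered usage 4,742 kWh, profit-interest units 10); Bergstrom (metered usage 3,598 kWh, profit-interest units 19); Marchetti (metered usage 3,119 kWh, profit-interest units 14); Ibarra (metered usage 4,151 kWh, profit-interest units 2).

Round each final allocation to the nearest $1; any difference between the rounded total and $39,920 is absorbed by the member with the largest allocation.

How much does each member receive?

Totals — metered usage 15,610, profit-interest units 45.
Combined weights (30% metered usage + 70% profit-interest units): Sato 0.2467; Bergstrom 0.3647; Marchetti 0.2777; Ibarra 0.1109.
Proportional shares: Sato 9,847.84; Bergstrom 14,558.97; Marchetti 11,086.59; Ibarra 4,426.60.
Rounded to nearest $1: Sato $9,848; Bergstrom $14,559; Marchetti $11,087; Ibarra $4,427. Sum = $39,921.
Difference $39,920 − $39,921 = −$1 applied to largest allocation (Bergstrom): Bergstrom becomes $14,558.

Sato: $9,848; Bergstrom: $14,558; Marchetti: $11,087; Ibarra: $4,427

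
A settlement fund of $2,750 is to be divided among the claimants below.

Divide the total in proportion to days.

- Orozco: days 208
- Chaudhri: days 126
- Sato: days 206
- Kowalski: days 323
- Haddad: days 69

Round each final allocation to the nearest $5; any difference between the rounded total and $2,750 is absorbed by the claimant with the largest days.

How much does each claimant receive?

Orozco: $615; Chaudhri: $370; Sato: $610; Kowalski: $950; Haddad: $205

Days total: 932.
Pro-rata amounts: Orozco 208/932 × $2,750 = 613.73; Chaudhri 126/932 × $2,750 = 371.78; Sato 206/932 × $2,750 = 607.83; Kowalski 323/932 × $2,750 = 953.06; Haddad 69/932 × $2,750 = 203.59.
After rounding ($5): Orozco $615; Chaudhri $370; Sato $610; Kowalski $955; Haddad $205. Sum = $2,755.
Difference $2,750 − $2,755 = −$5 applied to largest days (Kowalski): Kowalski becomes $950.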